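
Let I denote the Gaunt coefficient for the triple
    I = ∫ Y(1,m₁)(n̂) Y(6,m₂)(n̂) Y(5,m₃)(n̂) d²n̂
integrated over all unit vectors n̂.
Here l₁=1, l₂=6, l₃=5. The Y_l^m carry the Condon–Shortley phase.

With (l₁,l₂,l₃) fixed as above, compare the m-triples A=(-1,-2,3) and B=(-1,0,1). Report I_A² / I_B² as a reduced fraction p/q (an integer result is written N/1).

Same 1,6,5: normalisation and zero-m 3j drop out of the ratio.
A: Δ: 2! 0! 10! / 13! → 1/858; sum: t=2:+1/161280 = 1/161280; 3j²(1 6 5; -1 -2 3) = Δ·Π!·Σ² = 1/143  (sign +1)
B: Δ: 2! 0! 10! / 13! → 1/858; sum: t=2:+1/34560 = 1/34560; 3j²(1 6 5; -1 0 1) = Δ·Π!·Σ² = 5/286  (sign +1)
I_A²/I_B² = (1/143)/(5/286) = 2/5

2/5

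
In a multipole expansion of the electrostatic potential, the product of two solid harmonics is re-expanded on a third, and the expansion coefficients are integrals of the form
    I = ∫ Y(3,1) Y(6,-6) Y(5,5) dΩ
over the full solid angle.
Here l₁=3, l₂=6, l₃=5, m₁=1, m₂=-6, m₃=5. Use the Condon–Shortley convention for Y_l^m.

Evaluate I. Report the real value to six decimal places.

-0.207001

Checks pass: Σm=0; 14 even; l₃=5∈[3,9].
(2·3+1)(2·6+1)(2·5+1) = 1001
Δ: 4! 2! 8! / 15! → 1/675675
sum: t=1:−1/8640 t=2:+1/2304 t=3:−1/8640 = 7/34560
3j²(3 6 5; 0 0 0) = Δ·Π!·Σ² = 7/429  (sign -1)
sum: t=0:+1/1935360 = 1/1935360
3j²(3 6 5; 1 -6 5) = Δ·Π!·Σ² = 3/91  (sign +1)
combine: 4πI² = 1001·7/429·3/91 = 7/13
take √, sign -1: I = -0.20700098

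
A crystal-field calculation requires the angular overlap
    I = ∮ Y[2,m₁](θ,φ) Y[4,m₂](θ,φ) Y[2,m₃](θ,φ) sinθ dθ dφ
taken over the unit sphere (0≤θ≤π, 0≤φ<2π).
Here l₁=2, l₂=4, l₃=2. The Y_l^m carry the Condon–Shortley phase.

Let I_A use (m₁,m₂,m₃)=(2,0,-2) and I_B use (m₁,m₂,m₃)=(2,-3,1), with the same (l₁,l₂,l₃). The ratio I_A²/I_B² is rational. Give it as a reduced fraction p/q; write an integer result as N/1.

1/35

Same 2,4,2: normalisation and zero-m 3j drop out of the ratio.
A: Δ: 4! 0! 4! / 9! → 1/630; sum: t=0:+1/576 = 1/576; 3j²(2 4 2; 2 0 -2) = Δ·Π!·Σ² = 1/630  (sign +1)
B: Δ: 4! 0! 4! / 9! → 1/630; sum: t=0:+1/144 = 1/144; 3j²(2 4 2; 2 -3 1) = Δ·Π!·Σ² = 1/18  (sign -1)
I_A²/I_B² = (1/630)/(1/18) = 1/35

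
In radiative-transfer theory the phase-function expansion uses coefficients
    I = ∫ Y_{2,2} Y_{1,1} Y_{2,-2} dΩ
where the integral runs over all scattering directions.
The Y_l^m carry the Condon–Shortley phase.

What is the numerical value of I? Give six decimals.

Σmᵢ = 1 ≠ 0, so the φ-integral vanishes; I = 0

0.000000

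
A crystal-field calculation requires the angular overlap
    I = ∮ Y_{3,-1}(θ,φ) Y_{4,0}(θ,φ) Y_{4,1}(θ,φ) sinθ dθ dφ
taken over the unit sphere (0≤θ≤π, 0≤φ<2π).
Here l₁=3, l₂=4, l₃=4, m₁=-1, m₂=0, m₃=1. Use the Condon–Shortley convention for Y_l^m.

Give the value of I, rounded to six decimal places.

0.000000

L=11 odd ⇒ parity kills the (l;000) factor ⇒ I = 0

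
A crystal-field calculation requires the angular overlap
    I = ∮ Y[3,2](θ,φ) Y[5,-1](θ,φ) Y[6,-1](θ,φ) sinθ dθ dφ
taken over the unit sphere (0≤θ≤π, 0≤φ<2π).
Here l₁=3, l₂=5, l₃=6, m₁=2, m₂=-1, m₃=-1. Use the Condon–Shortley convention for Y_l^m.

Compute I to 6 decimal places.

0.134828

Checks pass: Σm=0; 14 even; l₃=6∈[2,8].
(2·3+1)(2·5+1)(2·6+1) = 1001
Δ: 2! 4! 8! / 15! → 1/675675
sum: t=0:+1/8640 t=1:−1/2304 t=2:+1/8640 = -7/34560
3j²(3 5 6; 0 0 0) = Δ·Π!·Σ² = 7/429  (sign -1)
sum: t=0:+1/6912 t=1:−1/17280 = 1/11520
3j²(3 5 6; 2 -1 -1) = Δ·Π!·Σ² = 2/143  (sign -1)
combine: 4πI² = 1001·7/429·2/143 = 98/429
take √, sign +1: I = 0.13482780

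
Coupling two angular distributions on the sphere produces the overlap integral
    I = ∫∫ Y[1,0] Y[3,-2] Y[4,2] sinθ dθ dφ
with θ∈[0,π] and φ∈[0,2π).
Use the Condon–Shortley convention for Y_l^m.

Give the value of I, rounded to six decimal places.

Checks pass: Σm=0; 8 even; l₃=4∈[2,4].
(2·1+1)(2·3+1)(2·4+1) = 189
Δ: 0! 2! 6! / 9! → 1/252
sum: t=0:+1/36 = 1/36
3j²(1 3 4; 0 0 0) = Δ·Π!·Σ² = 4/63  (sign +1)
sum: t=0:+1/120 = 1/120
3j²(1 3 4; 0 -2 2) = Δ·Π!·Σ² = 1/21  (sign +1)
combine: 4πI² = 189·4/63·1/21 = 4/7
take √, sign +1: I = 0.21324362

0.213244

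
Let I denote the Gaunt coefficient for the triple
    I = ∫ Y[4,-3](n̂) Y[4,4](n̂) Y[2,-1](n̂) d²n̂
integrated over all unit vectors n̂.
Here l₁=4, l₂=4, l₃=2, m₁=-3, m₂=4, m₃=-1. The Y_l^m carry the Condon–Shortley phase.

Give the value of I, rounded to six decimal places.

Checks pass: Σm=0; 10 even; l₃=2∈[0,8].
(2·4+1)(2·4+1)(2·2+1) = 405
Δ: 6! 2! 2! / 11! → 1/13860
sum: t=2:+1/192 t=3:−1/36 t=4:+1/192 = -5/288
3j²(4 4 2; 0 0 0) = Δ·Π!·Σ² = 20/693  (sign -1)
sum: t=6:+1/1440 = 1/1440
3j²(4 4 2; -3 4 -1) = Δ·Π!·Σ² = 7/165  (sign -1)
combine: 4πI² = 405·20/693·7/165 = 60/121
take √, sign +1: I = 0.19864517

0.198645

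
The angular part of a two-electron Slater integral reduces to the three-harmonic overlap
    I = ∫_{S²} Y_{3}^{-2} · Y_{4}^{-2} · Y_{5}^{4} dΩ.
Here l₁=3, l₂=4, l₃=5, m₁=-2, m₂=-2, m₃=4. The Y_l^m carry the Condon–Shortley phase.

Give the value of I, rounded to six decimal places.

m-sum 0 ✓  L=12 even ✓  1≤5≤7 ✓
Π(2lᵢ+1) = 7×9×11 = 693
triangle coeff Δ(3,4,5) = 1/180180
Σ_t [0,2]: t=0:+1/576 t=1:−1/144 t=2:+1/576 = -1/288
(3j)²=20/1001 [(3 4 5; 0 0 0)], sign=+1
Σ_t [1,2]: t=1:−1/2880 t=2:+1/8640 = -1/4320
(3j)²=8/429 [(3 4 5; -2 -2 4)], sign=+1
⇒ 4πI² = 480/1859
I = (+1)√(480/1859/(4π)) = 0.14334284

0.143343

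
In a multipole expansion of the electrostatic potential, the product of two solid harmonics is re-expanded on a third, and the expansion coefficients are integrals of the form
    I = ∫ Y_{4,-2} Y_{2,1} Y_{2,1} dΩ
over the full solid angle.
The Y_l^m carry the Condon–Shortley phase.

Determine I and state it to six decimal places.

0.254875

Checks pass: Σm=0; 8 even; l₃=2∈[2,6].
(2·4+1)(2·2+1)(2·2+1) = 225
Δ: 4! 4! 0! / 9! → 1/630
sum: t=2:+1/16 = 1/16
3j²(4 2 2; 0 0 0) = Δ·Π!·Σ² = 2/35  (sign +1)
sum: t=3:−1/36 = -1/36
3j²(4 2 2; -2 1 1) = Δ·Π!·Σ² = 4/63  (sign +1)
combine: 4πI² = 225·2/35·4/63 = 40/49
take √, sign +1: I = 0.25487487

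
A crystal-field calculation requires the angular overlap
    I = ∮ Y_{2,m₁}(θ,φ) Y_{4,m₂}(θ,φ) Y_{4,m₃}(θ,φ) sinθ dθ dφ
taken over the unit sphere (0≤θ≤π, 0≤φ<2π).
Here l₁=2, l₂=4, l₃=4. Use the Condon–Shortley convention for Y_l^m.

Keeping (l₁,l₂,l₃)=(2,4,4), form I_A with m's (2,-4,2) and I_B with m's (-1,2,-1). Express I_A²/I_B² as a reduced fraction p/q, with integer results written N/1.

l's match ⇒ only the (l;m) 3-j factors differ between A and B.
A: triangle coeff Δ(2,4,4) = 1/13860; Σ_t [0,0]: t=0:+1/2880 = 1/2880; (3j)²=2/165 [(2 4 4; 2 -4 2)], sign=+1
B: triangle coeff Δ(2,4,4) = 1/13860; Σ_t [1,2]: t=1:−1/240 t=2:+1/96 = 1/160; (3j)²=27/1540 [(2 4 4; -1 2 -1)], sign=-1
I_A²/I_B² = (2/165)/(27/1540) = 56/81

56/81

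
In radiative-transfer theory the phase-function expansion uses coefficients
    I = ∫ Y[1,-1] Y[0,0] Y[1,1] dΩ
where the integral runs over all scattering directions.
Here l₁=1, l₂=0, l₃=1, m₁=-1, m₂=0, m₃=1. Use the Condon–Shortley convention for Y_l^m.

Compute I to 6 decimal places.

Checks pass: Σm=0; 2 even; l₃=1∈[1,1].
(2·1+1)(2·0+1)(2·1+1) = 9
Δ: 0! 2! 0! / 3! → 1/3
sum: t=0:+1/1 = 1/1
3j²(1 0 1; 0 0 0) = Δ·Π!·Σ² = 1/3  (sign -1)
sum: t=0:+1/2 = 1/2
3j²(1 0 1; -1 0 1) = Δ·Π!·Σ² = 1/3  (sign +1)
combine: 4πI² = 9·1/3·1/3 = 1/1
take √, sign -1: I = -0.28209479

-0.282095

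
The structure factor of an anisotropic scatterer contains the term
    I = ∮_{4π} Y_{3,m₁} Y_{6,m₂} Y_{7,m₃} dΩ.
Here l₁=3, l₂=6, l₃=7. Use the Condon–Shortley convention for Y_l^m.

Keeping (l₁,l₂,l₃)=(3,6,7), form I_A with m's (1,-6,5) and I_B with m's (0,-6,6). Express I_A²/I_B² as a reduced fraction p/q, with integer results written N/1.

6/13

Same 3,6,7: normalisation and zero-m 3j drop out of the ratio.
A: Δ: 2! 4! 10! / 17! → 1/2042040; sum: t=0:+1/29030400 = 1/29030400; 3j²(3 6 7; 1 -6 5) = Δ·Π!·Σ² = 99/7735  (sign +1)
B: Δ: 2! 4! 10! / 17! → 1/2042040; sum: t=0:+1/43545600 = 1/43545600; 3j²(3 6 7; 0 -6 6) = Δ·Π!·Σ² = 33/1190  (sign -1)
I_A²/I_B² = (99/7735)/(33/1190) = 6/13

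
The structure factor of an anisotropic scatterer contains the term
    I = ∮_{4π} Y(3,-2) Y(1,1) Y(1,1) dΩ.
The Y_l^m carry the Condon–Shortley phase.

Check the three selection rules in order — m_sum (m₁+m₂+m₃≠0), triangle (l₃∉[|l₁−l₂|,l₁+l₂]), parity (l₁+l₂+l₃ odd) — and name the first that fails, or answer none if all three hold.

triangle

azimuthal sum: -2 + 1 + 1 = 0  ✓
2 ≤ 1 ≤ 4 (triangle on l)  ✗
L = 3 + 1 + 1 = 5 (odd)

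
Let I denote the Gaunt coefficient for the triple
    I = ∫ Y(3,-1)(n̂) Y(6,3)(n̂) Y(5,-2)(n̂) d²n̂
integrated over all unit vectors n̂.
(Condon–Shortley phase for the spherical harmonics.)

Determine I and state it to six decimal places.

m-sum 0 ✓  L=14 even ✓  3≤5≤9 ✓
Π(2lᵢ+1) = 7×13×11 = 1001
triangle coeff Δ(3,6,5) = 1/675675
Σ_t [1,3]: t=1:−1/8640 t=2:+1/2304 t=3:−1/8640 = 7/34560
(3j)²=7/429 [(3 6 5; 0 0 0)], sign=-1
Σ_t [2,4]: t=2:+1/40320 t=3:−1/8640 t=4:+1/34560 = -1/16128
(3j)²=18/1001 [(3 6 5; -1 3 -2)], sign=+1
⇒ 4πI² = 42/143
I = (-1)√(42/143/(4π)) = -0.15288036

-0.152880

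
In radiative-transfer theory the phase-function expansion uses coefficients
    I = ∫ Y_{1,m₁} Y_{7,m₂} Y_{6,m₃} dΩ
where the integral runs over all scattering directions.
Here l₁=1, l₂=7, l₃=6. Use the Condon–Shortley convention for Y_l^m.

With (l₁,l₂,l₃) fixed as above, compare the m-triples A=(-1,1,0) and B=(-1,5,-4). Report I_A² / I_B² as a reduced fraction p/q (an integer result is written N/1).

l's match ⇒ only the (l;m) 3-j factors differ between A and B.
A: triangle coeff Δ(1,7,6) = 1/1365; Σ_t [2,2]: t=2:+1/1036800 = 1/1036800; (3j)²=4/195 [(1 7 6; -1 1 0)], sign=+1
B: triangle coeff Δ(1,7,6) = 1/1365; Σ_t [2,2]: t=2:+1/14515200 = 1/14515200; (3j)²=22/455 [(1 7 6; -1 5 -4)], sign=+1
I_A²/I_B² = (4/195)/(22/455) = 14/33

14/33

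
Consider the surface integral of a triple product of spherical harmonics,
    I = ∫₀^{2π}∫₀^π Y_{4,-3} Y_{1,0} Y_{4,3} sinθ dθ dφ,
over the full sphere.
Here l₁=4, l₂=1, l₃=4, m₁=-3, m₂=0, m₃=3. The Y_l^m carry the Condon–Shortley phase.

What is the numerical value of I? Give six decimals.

0.000000

l₁+l₂+l₃=9 is odd: 3j(l;000)=0 ⇒ I=0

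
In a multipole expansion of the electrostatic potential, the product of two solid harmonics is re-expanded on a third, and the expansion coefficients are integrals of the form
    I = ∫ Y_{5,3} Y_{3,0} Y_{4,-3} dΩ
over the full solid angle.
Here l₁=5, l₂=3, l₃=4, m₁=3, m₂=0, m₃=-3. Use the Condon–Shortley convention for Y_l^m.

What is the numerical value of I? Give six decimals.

Rules hold: Σm=0, L=12 even, 2≤4≤8.
N = 11·7·9 = 693
Δ = 4!·6!·2!/13! = 1/180180
Racah Σ t=1..3: t=1:−1/576 t=2:+1/144 t=3:−1/576 = 1/288
⇒ 3j(5 3 4; 0 0 0)² = 20/1001, sgn +1
Racah Σ t=1..2: t=1:−1/1440 t=2:+1/2880 = -1/2880
⇒ 3j(5 3 4; 3 0 -3)² = 7/715, sgn +1
4πI² = N·(3j₀)²·(3jₘ)² = 252/1859
I = +1·√(0.135557/4π) = 0.10386175

0.103862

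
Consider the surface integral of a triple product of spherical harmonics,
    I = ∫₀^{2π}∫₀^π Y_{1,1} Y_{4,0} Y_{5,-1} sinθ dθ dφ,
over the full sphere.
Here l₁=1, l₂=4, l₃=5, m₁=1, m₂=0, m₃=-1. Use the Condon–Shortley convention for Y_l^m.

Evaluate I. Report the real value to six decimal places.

Rules hold: Σm=0, L=10 even, 3≤5≤5.
N = 3·9·11 = 297
Δ = 0!·2!·8!/11! = 1/495
Racah Σ t=0..0: t=0:+1/576 = 1/576
⇒ 3j(1 4 5; 0 0 0)² = 5/99, sgn -1
Racah Σ t=0..0: t=0:+1/1152 = 1/1152
⇒ 3j(1 4 5; 1 0 -1)² = 1/33, sgn +1
4πI² = N·(3j₀)²·(3jₘ)² = 5/11
I = -1·√(0.454545/4π) = -0.19018827

-0.190188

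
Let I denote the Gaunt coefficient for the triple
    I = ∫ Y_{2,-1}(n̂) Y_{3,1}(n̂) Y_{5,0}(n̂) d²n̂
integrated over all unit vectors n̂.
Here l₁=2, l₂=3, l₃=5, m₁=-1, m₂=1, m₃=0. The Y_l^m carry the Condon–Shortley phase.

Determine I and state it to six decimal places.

Checks pass: Σm=0; 10 even; l₃=5∈[1,5].
(2·2+1)(2·3+1)(2·5+1) = 385
Δ: 0! 4! 6! / 11! → 1/2310
sum: t=0:+1/144 = 1/144
3j²(2 3 5; 0 0 0) = Δ·Π!·Σ² = 10/231  (sign -1)
sum: t=0:+1/288 = 1/288
3j²(2 3 5; -1 1 0) = Δ·Π!·Σ² = 5/231  (sign -1)
combine: 4πI² = 385·10/231·5/231 = 250/693
take √, sign +1: I = 0.16943318

0.169433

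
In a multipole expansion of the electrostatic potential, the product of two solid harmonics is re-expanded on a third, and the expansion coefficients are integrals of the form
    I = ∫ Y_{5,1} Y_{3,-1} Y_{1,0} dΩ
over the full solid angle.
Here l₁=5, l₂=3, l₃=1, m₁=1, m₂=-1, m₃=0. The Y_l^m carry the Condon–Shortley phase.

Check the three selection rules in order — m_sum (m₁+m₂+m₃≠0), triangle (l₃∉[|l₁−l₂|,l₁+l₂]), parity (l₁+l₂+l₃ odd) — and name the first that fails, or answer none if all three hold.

triangle

azimuthal sum: 1 − 1 + 0 = 0  ✓
2 ≤ 1 ≤ 8 (triangle on l)  ✗
L = 5 + 3 + 1 = 9 (odd)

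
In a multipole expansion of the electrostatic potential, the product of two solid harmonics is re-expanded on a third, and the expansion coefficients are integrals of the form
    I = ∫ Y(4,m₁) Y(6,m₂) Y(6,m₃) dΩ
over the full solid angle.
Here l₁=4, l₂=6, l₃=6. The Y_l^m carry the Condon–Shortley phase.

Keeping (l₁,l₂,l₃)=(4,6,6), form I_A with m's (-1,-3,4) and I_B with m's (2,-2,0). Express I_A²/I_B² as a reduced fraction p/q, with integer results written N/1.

63/121

l's match ⇒ only the (l;m) 3-j factors differ between A and B.
A: triangle coeff Δ(4,6,6) = 1/15315300; Σ_t [1,3]: t=1:−1/207360 t=2:+1/120960 t=3:−1/967680 = 1/414720; (3j)²=21/4862 [(4 6 6; -1 -3 4)], sign=+1
B: triangle coeff Δ(4,6,6) = 1/15315300; Σ_t [0,2]: t=0:+1/55296 t=1:−1/25920 t=2:+1/138240 = -11/829440; (3j)²=11/1326 [(4 6 6; 2 -2 0)], sign=-1
I_A²/I_B² = (21/4862)/(11/1326) = 63/121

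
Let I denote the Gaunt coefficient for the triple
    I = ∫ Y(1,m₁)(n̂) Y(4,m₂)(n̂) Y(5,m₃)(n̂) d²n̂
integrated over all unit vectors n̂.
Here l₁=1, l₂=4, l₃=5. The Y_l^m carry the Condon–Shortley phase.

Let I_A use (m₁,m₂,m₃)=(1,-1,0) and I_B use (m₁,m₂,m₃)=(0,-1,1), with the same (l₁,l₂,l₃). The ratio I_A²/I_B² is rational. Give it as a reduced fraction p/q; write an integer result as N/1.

Shared (l₁,l₂,l₃)=(1,4,5): N and (l;000)² cancel in I_A²/I_B².
A: Δ = 0!·2!·8!/11! = 1/495; Racah Σ t=0..0: t=0:+1/1440 = 1/1440; ⇒ 3j(1 4 5; 1 -1 0)² = 2/99, sgn -1
B: Δ = 0!·2!·8!/11! = 1/495; Racah Σ t=0..0: t=0:+1/720 = 1/720; ⇒ 3j(1 4 5; 0 -1 1)² = 8/165, sgn +1
I_A²/I_B² = (2/99)/(8/165) = 5/12

5/12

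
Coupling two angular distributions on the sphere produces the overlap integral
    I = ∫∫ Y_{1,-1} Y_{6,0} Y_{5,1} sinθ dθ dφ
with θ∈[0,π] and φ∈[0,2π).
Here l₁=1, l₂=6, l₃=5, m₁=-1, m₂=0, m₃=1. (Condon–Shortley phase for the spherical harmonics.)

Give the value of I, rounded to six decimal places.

Rules hold: Σm=0, L=12 even, 5≤5≤7.
N = 3·13·11 = 429
Δ = 2!·0!·10!/13! = 1/858
Racah Σ t=1..1: t=1:−1/14400 = -1/14400
⇒ 3j(1 6 5; 0 0 0)² = 6/143, sgn +1
Racah Σ t=2..2: t=2:+1/34560 = 1/34560
⇒ 3j(1 6 5; -1 0 1)² = 5/286, sgn +1
4πI² = N·(3j₀)²·(3jₘ)² = 45/143
I = +1·√(0.314685/4π) = 0.15824621

0.158246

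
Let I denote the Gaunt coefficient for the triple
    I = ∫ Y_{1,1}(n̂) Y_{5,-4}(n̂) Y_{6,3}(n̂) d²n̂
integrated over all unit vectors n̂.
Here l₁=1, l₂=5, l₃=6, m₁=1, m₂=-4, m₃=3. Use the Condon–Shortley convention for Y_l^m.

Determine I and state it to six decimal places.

m-sum 0 ✓  L=12 even ✓  4≤6≤6 ✓
Π(2lᵢ+1) = 3×11×13 = 429
triangle coeff Δ(1,5,6) = 1/858
Σ_t [0,0]: t=0:+1/14400 = 1/14400
(3j)²=6/143 [(1 5 6; 0 0 0)], sign=+1
Σ_t [0,0]: t=0:+1/725760 = 1/725760
(3j)²=1/286 [(1 5 6; 1 -4 3)], sign=-1
⇒ 4πI² = 9/143
I = (-1)√(9/143/(4π)) = -0.07076985

-0.070770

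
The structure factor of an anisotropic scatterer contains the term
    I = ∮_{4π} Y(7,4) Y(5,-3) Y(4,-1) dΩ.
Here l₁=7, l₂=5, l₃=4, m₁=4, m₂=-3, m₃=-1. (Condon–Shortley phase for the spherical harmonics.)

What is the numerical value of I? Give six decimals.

0.052474

Rules hold: Σm=0, L=16 even, 2≤4≤12.
N = 15·11·9 = 1485
Δ = 8!·6!·2!/17! = 1/6126120
Racah Σ t=3..5: t=3:−1/69120 t=4:+1/20736 t=5:−1/69120 = 1/51840
⇒ 3j(7 5 4; 0 0 0)² = 280/21879, sgn +1
Racah Σ t=0..2: t=0:+1/2903040 t=1:−1/241920 t=2:+1/345600 = -13/14515200
⇒ 3j(7 5 4; 4 -3 -1)² = 13/7140, sgn +1
4πI² = N·(3j₀)²·(3jₘ)² = 10/289
I = +1·√(0.0346021/4π) = 0.05247424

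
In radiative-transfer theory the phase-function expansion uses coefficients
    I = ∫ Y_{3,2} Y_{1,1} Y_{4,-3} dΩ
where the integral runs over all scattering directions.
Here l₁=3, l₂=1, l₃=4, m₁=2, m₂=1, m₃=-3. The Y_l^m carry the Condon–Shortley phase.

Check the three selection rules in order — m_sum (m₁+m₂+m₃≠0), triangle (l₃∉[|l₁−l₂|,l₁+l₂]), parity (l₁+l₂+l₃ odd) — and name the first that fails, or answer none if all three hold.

none

Σmᵢ = 0  ✓
l₃∈[|l₁−l₂|,l₁+l₂]=[2,4], have l₃=4  ✓
Σlᵢ = 8 ⇒ even  ✓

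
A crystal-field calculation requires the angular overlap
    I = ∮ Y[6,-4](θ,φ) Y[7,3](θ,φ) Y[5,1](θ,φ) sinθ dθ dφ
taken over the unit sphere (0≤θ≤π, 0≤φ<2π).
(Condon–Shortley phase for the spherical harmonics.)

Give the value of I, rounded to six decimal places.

0.058141

Checks pass: Σm=0; 18 even; l₃=5∈[1,13].
(2·6+1)(2·7+1)(2·5+1) = 2145
Δ: 8! 4! 6! / 19! → 1/174594420
sum: t=2:+1/4147200 t=3:−1/207360 t=4:+1/82944 t=5:−1/207360 t=6:+1/4147200 = 1/345600
3j²(6 7 5; 0 0 0) = Δ·Π!·Σ² = 420/46189  (sign -1)
sum: t=6:+1/1658880 t=7:−1/1088640 t=8:+1/7741440 = -13/69672960
3j²(6 7 5; -4 3 1) = Δ·Π!·Σ² = 325/149226  (sign -1)
combine: 4πI² = 2145·420/46189·325/149226 = 48750/1147619
take √, sign +1: I = 0.05814114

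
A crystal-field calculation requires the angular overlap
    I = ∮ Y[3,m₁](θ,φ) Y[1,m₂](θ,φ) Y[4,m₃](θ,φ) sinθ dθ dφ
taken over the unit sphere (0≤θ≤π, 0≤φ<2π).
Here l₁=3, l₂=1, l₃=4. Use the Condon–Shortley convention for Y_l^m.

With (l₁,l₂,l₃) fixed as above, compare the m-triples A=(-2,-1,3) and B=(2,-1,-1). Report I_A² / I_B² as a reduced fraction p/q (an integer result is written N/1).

7/1

Shared (l₁,l₂,l₃)=(3,1,4): N and (l;000)² cancel in I_A²/I_B².
A: Δ = 0!·6!·2!/9! = 1/252; Racah Σ t=0..0: t=0:+1/240 = 1/240; ⇒ 3j(3 1 4; -2 -1 3)² = 1/12, sgn -1
B: Δ = 0!·6!·2!/9! = 1/252; Racah Σ t=0..0: t=0:+1/240 = 1/240; ⇒ 3j(3 1 4; 2 -1 -1)² = 1/84, sgn -1
I_A²/I_B² = (1/12)/(1/84) = 7/1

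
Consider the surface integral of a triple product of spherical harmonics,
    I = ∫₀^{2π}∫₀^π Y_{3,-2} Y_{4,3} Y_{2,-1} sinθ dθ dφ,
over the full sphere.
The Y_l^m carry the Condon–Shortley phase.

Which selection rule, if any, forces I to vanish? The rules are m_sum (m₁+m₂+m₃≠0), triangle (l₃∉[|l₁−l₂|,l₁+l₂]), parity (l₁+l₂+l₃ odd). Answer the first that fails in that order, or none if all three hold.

parity

azimuthal sum: -2 + 3 − 1 = 0  ✓
1 ≤ 2 ≤ 7 (triangle on l)  ✓
L = 3 + 4 + 2 = 9 (odd)  ✗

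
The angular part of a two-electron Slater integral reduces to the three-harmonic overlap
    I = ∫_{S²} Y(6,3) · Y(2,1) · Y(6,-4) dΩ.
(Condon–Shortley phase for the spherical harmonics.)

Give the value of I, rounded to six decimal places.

0.179515

Rules hold: Σm=0, L=14 even, 4≤6≤8.
N = 13·5·13 = 845
Δ = 2!·10!·2!/15! = 1/90090
Racah Σ t=0..2: t=0:+1/69120 t=1:−1/14400 t=2:+1/69120 = -7/172800
⇒ 3j(6 2 6; 0 0 0)² = 14/715, sgn -1
Racah Σ t=1..2: t=1:−1/161280 t=2:+1/725760 = -1/207360
⇒ 3j(6 2 6; 3 1 -4)² = 7/286, sgn -1
4πI² = N·(3j₀)²·(3jₘ)² = 49/121
I = +1·√(0.404959/4π) = 0.17951487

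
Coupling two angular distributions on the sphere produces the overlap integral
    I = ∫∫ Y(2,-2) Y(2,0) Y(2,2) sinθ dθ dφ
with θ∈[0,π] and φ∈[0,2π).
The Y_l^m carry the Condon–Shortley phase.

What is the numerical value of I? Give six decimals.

-0.180224

m-sum 0 ✓  L=6 even ✓  0≤2≤4 ✓
Π(2lᵢ+1) = 5×5×5 = 125
triangle coeff Δ(2,2,2) = 1/630
Σ_t [0,2]: t=0:+1/8 t=1:−1/1 t=2:+1/8 = -3/4
(3j)²=2/35 [(2 2 2; 0 0 0)], sign=-1
Σ_t [2,2]: t=2:+1/8 = 1/8
(3j)²=2/35 [(2 2 2; -2 0 2)], sign=+1
⇒ 4πI² = 20/49
I = (-1)√(20/49/(4π)) = -0.18022375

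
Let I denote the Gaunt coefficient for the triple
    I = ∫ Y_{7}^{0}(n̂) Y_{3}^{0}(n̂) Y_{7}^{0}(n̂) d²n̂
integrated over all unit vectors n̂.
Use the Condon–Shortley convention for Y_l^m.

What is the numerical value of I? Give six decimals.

l₁+l₂+l₃=17 is odd: 3j(l;000)=0 ⇒ I=0

0.000000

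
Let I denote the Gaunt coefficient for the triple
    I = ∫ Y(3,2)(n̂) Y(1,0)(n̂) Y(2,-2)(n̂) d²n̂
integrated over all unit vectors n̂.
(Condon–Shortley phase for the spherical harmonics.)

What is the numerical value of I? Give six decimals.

Checks pass: Σm=0; 6 even; l₃=2∈[2,4].
(2·3+1)(2·1+1)(2·2+1) = 105
Δ: 2! 4! 0! / 7! → 1/105
sum: t=1:−1/4 = -1/4
3j²(3 1 2; 0 0 0) = Δ·Π!·Σ² = 3/35  (sign -1)
sum: t=1:−1/24 = -1/24
3j²(3 1 2; 2 0 -2) = Δ·Π!·Σ² = 1/21  (sign -1)
combine: 4πI² = 105·3/35·1/21 = 3/7
take √, sign +1: I = 0.18467439

0.184674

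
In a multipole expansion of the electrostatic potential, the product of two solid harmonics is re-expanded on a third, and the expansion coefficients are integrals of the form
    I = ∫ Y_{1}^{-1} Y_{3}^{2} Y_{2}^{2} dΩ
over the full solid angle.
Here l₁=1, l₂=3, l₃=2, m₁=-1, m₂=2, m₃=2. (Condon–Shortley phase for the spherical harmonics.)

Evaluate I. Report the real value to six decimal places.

0.000000

-1 + 2 + 2 = 3 ≠ 0: azimuthal integral kills it; I = 0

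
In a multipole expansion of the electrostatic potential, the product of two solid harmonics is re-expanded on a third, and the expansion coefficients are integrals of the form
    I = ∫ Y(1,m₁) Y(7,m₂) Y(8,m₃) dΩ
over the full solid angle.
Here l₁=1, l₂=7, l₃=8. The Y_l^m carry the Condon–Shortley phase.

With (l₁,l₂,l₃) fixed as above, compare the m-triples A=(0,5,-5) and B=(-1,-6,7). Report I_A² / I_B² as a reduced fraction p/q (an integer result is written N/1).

13/35

l's match ⇒ only the (l;m) 3-j factors differ between A and B.
A: triangle coeff Δ(1,7,8) = 1/2040; Σ_t [0,0]: t=0:+1/958003200 = 1/958003200; (3j)²=13/680 [(1 7 8; 0 5 -5)], sign=-1
B: triangle coeff Δ(1,7,8) = 1/2040; Σ_t [0,0]: t=0:+1/12454041600 = 1/12454041600; (3j)²=7/136 [(1 7 8; -1 -6 7)], sign=-1
I_A²/I_B² = (13/680)/(7/136) = 13/35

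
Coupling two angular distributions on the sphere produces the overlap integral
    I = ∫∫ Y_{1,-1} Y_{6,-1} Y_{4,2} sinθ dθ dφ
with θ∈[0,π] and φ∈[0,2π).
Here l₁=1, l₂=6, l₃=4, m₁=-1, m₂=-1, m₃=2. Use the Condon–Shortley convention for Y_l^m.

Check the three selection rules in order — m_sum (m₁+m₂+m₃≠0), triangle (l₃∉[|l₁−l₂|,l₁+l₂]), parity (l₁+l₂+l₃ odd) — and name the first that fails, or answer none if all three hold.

azimuthal sum: -1 − 1 + 2 = 0  ✓
5 ≤ 4 ≤ 7 (triangle on l)  ✗
L = 1 + 6 + 4 = 11 (odd)

triangle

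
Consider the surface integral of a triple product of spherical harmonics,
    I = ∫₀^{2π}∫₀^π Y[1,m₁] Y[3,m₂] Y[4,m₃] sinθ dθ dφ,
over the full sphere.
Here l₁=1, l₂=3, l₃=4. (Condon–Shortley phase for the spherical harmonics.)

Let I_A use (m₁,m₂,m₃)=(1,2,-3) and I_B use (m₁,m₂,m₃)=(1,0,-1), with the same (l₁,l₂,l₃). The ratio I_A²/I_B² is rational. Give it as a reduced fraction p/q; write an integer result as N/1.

21/10

l's match ⇒ only the (l;m) 3-j factors differ between A and B.
A: triangle coeff Δ(1,3,4) = 1/252; Σ_t [0,0]: t=0:+1/240 = 1/240; (3j)²=1/12 [(1 3 4; 1 2 -3)], sign=-1
B: triangle coeff Δ(1,3,4) = 1/252; Σ_t [0,0]: t=0:+1/72 = 1/72; (3j)²=5/126 [(1 3 4; 1 0 -1)], sign=-1
I_A²/I_B² = (1/12)/(5/126) = 21/10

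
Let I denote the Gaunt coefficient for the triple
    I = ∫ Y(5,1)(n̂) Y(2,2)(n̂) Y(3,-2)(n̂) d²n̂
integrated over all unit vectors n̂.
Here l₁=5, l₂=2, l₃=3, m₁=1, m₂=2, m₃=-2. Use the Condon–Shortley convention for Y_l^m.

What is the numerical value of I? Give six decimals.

m-sum = 1 + 2 − 2 = 1 ≠ 0 ⇒ I = 0

0.000000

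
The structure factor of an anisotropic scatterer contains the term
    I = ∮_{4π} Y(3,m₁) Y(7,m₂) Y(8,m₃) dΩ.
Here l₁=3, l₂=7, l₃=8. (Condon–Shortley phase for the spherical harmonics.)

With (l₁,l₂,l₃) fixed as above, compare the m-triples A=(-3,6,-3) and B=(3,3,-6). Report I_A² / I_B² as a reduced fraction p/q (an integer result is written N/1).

l's match ⇒ only the (l;m) 3-j factors differ between A and B.
A: triangle coeff Δ(3,7,8) = 1/5290740; Σ_t [2,2]: t=2:+1/1916006400 = 1/1916006400; (3j)²=5/4522 [(3 7 8; -3 6 -3)], sign=-1
B: triangle coeff Δ(3,7,8) = 1/5290740; Σ_t [0,0]: t=0:+1/348364800 = 1/348364800; (3j)²=11/646 [(3 7 8; 3 3 -6)], sign=+1
I_A²/I_B² = (5/4522)/(11/646) = 5/77

5/77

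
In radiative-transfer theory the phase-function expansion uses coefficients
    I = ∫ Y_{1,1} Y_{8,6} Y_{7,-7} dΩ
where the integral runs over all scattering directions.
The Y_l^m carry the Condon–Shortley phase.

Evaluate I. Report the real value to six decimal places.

0.030597

Rules hold: Σm=0, L=16 even, 7≤7≤9.
N = 3·17·15 = 765
Δ = 2!·0!·14!/17! = 1/2040
Racah Σ t=1..1: t=1:−1/25401600 = -1/25401600
⇒ 3j(1 8 7; 0 0 0)² = 8/255, sgn +1
Racah Σ t=0..0: t=0:+1/174356582400 = 1/174356582400
⇒ 3j(1 8 7; 1 6 -7)² = 1/2040, sgn +1
4πI² = N·(3j₀)²·(3jₘ)² = 1/85
I = +1·√(0.0117647/4π) = 0.03059748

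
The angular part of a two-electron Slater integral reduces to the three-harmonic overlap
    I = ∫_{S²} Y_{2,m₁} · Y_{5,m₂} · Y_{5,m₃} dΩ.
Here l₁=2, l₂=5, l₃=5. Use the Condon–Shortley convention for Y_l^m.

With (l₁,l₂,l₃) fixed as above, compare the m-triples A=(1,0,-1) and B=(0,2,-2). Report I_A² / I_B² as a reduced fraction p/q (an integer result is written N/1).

Shared (l₁,l₂,l₃)=(2,5,5): N and (l;000)² cancel in I_A²/I_B².
A: Δ = 2!·2!·8!/13! = 1/38610; Racah Σ t=0..1: t=0:+1/1440 t=1:−1/1152 = -1/5760; ⇒ 3j(2 5 5; 1 0 -1)² = 1/858, sgn -1
B: Δ = 2!·2!·8!/13! = 1/38610; Racah Σ t=0..2: t=0:+1/20160 t=1:−1/1440 t=2:+1/2880 = -1/3360; ⇒ 3j(2 5 5; 0 2 -2)² = 6/715, sgn +1
I_A²/I_B² = (1/858)/(6/715) = 5/36

5/36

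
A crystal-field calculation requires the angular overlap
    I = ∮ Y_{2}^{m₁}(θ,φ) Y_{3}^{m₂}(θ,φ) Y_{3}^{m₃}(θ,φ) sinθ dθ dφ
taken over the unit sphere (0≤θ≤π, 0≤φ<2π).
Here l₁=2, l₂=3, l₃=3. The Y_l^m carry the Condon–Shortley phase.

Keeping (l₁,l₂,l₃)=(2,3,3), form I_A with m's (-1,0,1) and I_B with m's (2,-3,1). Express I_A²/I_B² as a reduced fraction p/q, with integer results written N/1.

1/5

l's match ⇒ only the (l;m) 3-j factors differ between A and B.
A: triangle coeff Δ(2,3,3) = 1/3780; Σ_t [1,2]: t=1:−1/8 t=2:+1/12 = -1/24; (3j)²=1/210 [(2 3 3; -1 0 1)], sign=-1
B: triangle coeff Δ(2,3,3) = 1/3780; Σ_t [0,0]: t=0:+1/96 = 1/96; (3j)²=1/42 [(2 3 3; 2 -3 1)], sign=+1
I_A²/I_B² = (1/210)/(1/42) = 1/5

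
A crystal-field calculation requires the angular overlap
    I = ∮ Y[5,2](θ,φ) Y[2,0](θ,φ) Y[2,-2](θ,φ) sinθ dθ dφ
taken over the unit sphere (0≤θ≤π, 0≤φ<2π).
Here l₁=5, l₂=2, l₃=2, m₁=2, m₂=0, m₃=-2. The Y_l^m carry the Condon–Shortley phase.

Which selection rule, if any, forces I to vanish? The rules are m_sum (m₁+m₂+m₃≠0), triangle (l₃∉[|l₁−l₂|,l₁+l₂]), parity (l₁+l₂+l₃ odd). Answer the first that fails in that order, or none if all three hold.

triangle

m₁+m₂+m₃ = 2 + 0 − 2 = 0  ✓
triangle: |5−2|=3 ≤ l₃=2 ≤ 5+2=7  ✗
parity: l₁+l₂+l₃ = 9 is odd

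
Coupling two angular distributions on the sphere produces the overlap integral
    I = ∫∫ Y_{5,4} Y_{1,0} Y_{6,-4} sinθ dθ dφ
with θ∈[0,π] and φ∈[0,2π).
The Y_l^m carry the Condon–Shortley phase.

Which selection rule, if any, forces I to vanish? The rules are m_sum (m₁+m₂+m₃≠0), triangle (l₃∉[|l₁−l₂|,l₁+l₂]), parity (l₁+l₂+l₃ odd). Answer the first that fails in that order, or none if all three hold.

azimuthal sum: 4 + 0 − 4 = 0  ✓
4 ≤ 6 ≤ 6 (triangle on l)  ✓
L = 5 + 1 + 6 = 12 (even)  ✓

none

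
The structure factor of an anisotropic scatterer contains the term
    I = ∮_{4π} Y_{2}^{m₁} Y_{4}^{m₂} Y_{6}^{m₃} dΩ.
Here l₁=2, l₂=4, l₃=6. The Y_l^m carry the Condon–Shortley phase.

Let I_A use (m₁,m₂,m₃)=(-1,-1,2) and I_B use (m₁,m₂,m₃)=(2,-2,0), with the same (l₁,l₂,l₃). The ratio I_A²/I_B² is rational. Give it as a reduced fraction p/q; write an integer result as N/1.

Same 2,4,6: normalisation and zero-m 3j drop out of the ratio.
A: Δ: 0! 4! 8! / 13! → 1/6435; sum: t=0:+1/4320 = 1/4320; 3j²(2 4 6; -1 -1 2) = Δ·Π!·Σ² = 224/6435  (sign +1)
B: Δ: 0! 4! 8! / 13! → 1/6435; sum: t=0:+1/34560 = 1/34560; 3j²(2 4 6; 2 -2 0) = Δ·Π!·Σ² = 1/429  (sign +1)
I_A²/I_B² = (224/6435)/(1/429) = 224/15

224/15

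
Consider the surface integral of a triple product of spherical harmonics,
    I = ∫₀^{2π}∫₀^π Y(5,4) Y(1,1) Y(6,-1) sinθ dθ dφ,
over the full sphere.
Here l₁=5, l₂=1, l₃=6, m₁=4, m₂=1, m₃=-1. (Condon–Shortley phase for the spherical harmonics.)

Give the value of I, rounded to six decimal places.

m-sum = 4 + 1 − 1 = 4 ≠ 0 ⇒ I = 0

0.000000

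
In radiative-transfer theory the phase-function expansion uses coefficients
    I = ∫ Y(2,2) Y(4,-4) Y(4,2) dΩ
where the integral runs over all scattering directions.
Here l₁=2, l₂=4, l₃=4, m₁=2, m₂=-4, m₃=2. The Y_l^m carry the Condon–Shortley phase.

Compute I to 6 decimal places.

-0.106180

m-sum 0 ✓  L=10 even ✓  2≤4≤6 ✓
Π(2lᵢ+1) = 5×9×9 = 405
triangle coeff Δ(2,4,4) = 1/13860
Σ_t [0,2]: t=0:+1/192 t=1:−1/36 t=2:+1/192 = -5/288
(3j)²=20/693 [(2 4 4; 0 0 0)], sign=-1
Σ_t [0,0]: t=0:+1/2880 = 1/2880
(3j)²=2/165 [(2 4 4; 2 -4 2)], sign=+1
⇒ 4πI² = 120/847
I = (-1)√(120/847/(4π)) = -0.10618031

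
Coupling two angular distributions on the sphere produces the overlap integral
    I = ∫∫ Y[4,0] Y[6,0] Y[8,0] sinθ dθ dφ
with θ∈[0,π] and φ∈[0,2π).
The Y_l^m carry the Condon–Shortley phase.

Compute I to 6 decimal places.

0.137279

m-sum 0 ✓  L=18 even ✓  2≤8≤10 ✓
Π(2lᵢ+1) = 9×13×17 = 1989
triangle coeff Δ(4,6,8) = 1/23279256
Σ_t [0,2]: t=0:+1/1658880 t=1:−1/518400 t=2:+1/1658880 = -1/1382400
(3j)²=504/46189 [(4 6 8; 0 0 0)], sign=-1
(m-triple is (0,0,0) — same symbol as above.)
⇒ 4πI² = 2286144/9653501
I = (+1)√(2286144/9653501/(4π)) = 0.13727910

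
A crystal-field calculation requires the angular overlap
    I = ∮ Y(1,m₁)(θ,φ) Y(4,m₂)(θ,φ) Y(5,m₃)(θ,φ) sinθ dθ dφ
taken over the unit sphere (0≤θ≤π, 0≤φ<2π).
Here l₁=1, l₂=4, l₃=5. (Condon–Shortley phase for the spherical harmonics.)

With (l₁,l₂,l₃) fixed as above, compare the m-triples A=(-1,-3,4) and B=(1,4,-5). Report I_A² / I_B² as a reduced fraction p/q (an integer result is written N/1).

4/5

l's match ⇒ only the (l;m) 3-j factors differ between A and B.
A: triangle coeff Δ(1,4,5) = 1/495; Σ_t [0,0]: t=0:+1/10080 = 1/10080; (3j)²=4/55 [(1 4 5; -1 -3 4)], sign=-1
B: triangle coeff Δ(1,4,5) = 1/495; Σ_t [0,0]: t=0:+1/80640 = 1/80640; (3j)²=1/11 [(1 4 5; 1 4 -5)], sign=+1
I_A²/I_B² = (4/55)/(1/11) = 4/5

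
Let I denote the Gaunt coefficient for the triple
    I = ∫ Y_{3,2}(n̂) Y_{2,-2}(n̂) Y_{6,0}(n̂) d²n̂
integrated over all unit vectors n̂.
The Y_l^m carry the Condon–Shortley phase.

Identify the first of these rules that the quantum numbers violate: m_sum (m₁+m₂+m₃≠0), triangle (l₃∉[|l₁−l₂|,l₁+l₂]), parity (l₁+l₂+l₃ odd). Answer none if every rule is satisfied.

triangle

Σmᵢ = 0  ✓
l₃∈[|l₁−l₂|,l₁+l₂]=[1,5], have l₃=6  ✗
Σlᵢ = 11 ⇒ odd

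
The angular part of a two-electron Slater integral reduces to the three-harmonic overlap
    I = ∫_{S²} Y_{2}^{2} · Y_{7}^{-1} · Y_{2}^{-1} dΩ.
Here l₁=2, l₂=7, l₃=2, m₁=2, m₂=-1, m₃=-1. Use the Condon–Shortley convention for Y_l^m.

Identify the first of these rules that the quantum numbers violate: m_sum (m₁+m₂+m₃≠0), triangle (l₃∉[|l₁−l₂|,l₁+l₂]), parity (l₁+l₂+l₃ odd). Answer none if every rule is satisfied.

Σmᵢ = 0  ✓
l₃∈[|l₁−l₂|,l₁+l₂]=[5,9], have l₃=2  ✗
Σlᵢ = 11 ⇒ odd

triangle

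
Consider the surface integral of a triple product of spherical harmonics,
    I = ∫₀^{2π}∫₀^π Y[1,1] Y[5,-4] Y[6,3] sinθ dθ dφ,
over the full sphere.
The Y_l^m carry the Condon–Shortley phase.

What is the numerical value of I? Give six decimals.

-0.070770

Rules hold: Σm=0, L=12 even, 4≤6≤6.
N = 3·11·13 = 429
Δ = 0!·2!·10!/13! = 1/858
Racah Σ t=0..0: t=0:+1/14400 = 1/14400
⇒ 3j(1 5 6; 0 0 0)² = 6/143, sgn +1
Racah Σ t=0..0: t=0:+1/725760 = 1/725760
⇒ 3j(1 5 6; 1 -4 3)² = 1/286, sgn -1
4πI² = N·(3j₀)²·(3jₘ)² = 9/143
I = -1·√(0.0629371/4π) = -0.07076985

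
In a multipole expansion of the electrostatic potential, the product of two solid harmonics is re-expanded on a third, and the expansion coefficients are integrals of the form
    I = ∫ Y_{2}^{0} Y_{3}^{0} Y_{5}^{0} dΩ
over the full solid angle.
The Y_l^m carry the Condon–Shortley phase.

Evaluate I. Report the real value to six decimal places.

0.239615

Checks pass: Σm=0; 10 even; l₃=5∈[1,5].
(2·2+1)(2·3+1)(2·5+1) = 385
Δ: 0! 4! 6! / 11! → 1/2310
sum: t=0:+1/144 = 1/144
3j²(2 3 5; 0 0 0) = Δ·Π!·Σ² = 10/231  (sign -1)
(m-triple is (0,0,0) — same symbol as above.)
combine: 4πI² = 385·10/231·10/231 = 500/693
take √, sign +1: I = 0.23961470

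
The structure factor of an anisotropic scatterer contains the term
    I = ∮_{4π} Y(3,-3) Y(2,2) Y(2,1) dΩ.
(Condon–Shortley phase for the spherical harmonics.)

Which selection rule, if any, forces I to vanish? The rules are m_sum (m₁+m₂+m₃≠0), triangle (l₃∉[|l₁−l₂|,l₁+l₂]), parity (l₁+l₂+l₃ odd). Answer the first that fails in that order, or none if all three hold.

m₁+m₂+m₃ = -3 + 2 + 1 = 0  ✓
triangle: |3−2|=1 ≤ l₃=2 ≤ 3+2=5  ✓
parity: l₁+l₂+l₃ = 7 is odd  ✗

parity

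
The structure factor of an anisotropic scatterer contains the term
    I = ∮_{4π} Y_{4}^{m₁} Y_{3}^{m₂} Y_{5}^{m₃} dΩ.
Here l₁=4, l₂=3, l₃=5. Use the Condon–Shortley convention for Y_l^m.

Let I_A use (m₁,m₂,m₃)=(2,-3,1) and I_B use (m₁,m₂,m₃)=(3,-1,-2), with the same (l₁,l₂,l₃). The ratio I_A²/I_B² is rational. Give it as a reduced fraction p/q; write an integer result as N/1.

Shared (l₁,l₂,l₃)=(4,3,5): N and (l;000)² cancel in I_A²/I_B².
A: Δ = 2!·6!·4!/13! = 1/180180; Racah Σ t=0..0: t=0:+1/2304 = 1/2304; ⇒ 3j(4 3 5; 2 -3 1)² = 75/4004, sgn +1
B: Δ = 2!·6!·4!/13! = 1/180180; Racah Σ t=0..1: t=0:+1/960 t=1:−1/4320 = 7/8640; ⇒ 3j(4 3 5; 3 -1 -2)² = 343/12870, sgn -1
I_A²/I_B² = (75/4004)/(343/12870) = 3375/4802

3375/4802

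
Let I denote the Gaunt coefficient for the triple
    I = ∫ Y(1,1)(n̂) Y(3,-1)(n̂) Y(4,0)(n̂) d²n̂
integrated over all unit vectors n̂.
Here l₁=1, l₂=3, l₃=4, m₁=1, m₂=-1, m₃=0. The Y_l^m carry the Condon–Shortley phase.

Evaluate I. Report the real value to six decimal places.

Rules hold: Σm=0, L=8 even, 2≤4≤4.
N = 3·7·9 = 189
Δ = 0!·2!·6!/9! = 1/252
Racah Σ t=0..0: t=0:+1/36 = 1/36
⇒ 3j(1 3 4; 0 0 0)² = 4/63, sgn +1
Racah Σ t=0..0: t=0:+1/96 = 1/96
⇒ 3j(1 3 4; 1 -1 0)² = 1/42, sgn +1
4πI² = N·(3j₀)²·(3jₘ)² = 2/7
I = +1·√(0.285714/4π) = 0.15078601

0.150786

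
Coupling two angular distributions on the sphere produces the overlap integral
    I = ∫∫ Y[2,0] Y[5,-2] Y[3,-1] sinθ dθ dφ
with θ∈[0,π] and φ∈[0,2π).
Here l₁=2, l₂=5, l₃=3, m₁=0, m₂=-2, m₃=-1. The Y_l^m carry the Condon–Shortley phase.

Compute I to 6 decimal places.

0.000000

m-sum = 0 − 2 − 1 = -3 ≠ 0 ⇒ I = 0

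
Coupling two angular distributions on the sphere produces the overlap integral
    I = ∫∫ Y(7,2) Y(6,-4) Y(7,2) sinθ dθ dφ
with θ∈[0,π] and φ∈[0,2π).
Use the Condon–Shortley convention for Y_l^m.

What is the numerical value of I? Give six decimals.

m-sum 0 ✓  L=20 even ✓  1≤7≤13 ✓
Π(2lᵢ+1) = 15×13×15 = 2925
triangle coeff Δ(7,6,7) = 1/2444321880
Σ_t [0,6]: t=0:+1/2612736000 t=1:−1/20736000 t=2:+1/1658880 t=3:−1/746496 t=4:+1/1658880 t=5:−1/20736000 t=6:+1/2612736000 = -1/4354560
(3j)²=1000/138567 [(7 6 7; 0 0 0)], sign=+1
Σ_t [0,2]: t=0:+1/24883200 t=1:−1/8294400 t=2:+1/24883200 = -1/24883200
(3j)²=420/46189 [(7 6 7; 2 -4 2)], sign=+1
⇒ 4πI² = 31500000/164109517
I = (+1)√(31500000/164109517/(4π)) = 0.12359004

0.123590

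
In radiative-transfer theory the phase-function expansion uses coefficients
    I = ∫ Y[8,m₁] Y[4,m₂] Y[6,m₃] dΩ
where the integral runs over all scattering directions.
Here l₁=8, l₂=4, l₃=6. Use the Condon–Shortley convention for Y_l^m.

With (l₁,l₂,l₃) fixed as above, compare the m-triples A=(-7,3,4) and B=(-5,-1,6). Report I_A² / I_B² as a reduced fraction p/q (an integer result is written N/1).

l's match ⇒ only the (l;m) 3-j factors differ between A and B.
A: triangle coeff Δ(8,4,6) = 1/23279256; Σ_t [5,6]: t=5:−1/870912000 t=6:+1/261273600 = 1/373248000; (3j)²=343/23256 [(8 4 6; -7 3 4)], sign=+1
B: triangle coeff Δ(8,4,6) = 1/23279256; Σ_t [3,3]: t=3:−1/261273600 = -1/261273600; (3j)²=55/6783 [(8 4 6; -5 -1 6)], sign=-1
I_A²/I_B² = (343/23256)/(55/6783) = 2401/1320

2401/1320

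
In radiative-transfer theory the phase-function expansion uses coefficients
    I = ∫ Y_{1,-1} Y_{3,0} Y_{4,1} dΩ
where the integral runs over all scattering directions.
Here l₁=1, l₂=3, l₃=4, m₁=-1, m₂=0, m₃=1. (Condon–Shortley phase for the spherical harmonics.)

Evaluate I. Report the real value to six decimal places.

-0.194664

Rules hold: Σm=0, L=8 even, 2≤4≤4.
N = 3·7·9 = 189
Δ = 0!·2!·6!/9! = 1/252
Racah Σ t=0..0: t=0:+1/36 = 1/36
⇒ 3j(1 3 4; 0 0 0)² = 4/63, sgn +1
Racah Σ t=0..0: t=0:+1/72 = 1/72
⇒ 3j(1 3 4; -1 0 1)² = 5/126, sgn -1
4πI² = N·(3j₀)²·(3jₘ)² = 10/21
I = -1·√(0.47619/4π) = -0.19466390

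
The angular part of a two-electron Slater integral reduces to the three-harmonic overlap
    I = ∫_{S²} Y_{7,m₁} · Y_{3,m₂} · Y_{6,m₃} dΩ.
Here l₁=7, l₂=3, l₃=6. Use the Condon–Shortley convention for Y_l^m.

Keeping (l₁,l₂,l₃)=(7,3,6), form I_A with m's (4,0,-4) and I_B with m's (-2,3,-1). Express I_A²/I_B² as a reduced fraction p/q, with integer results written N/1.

l's match ⇒ only the (l;m) 3-j factors differ between A and B.
A: triangle coeff Δ(7,3,6) = 1/2042040; Σ_t [1,3]: t=1:−1/967680 t=2:+1/1451520 t=3:−1/43545600 = -1/2721600; (3j)²=32/7735 [(7 3 6; 4 0 -4)], sign=-1
B: triangle coeff Δ(7,3,6) = 1/2042040; Σ_t [4,4]: t=4:+1/691200 = 1/691200; (3j)²=189/9724 [(7 3 6; -2 3 -1)], sign=-1
I_A²/I_B² = (32/7735)/(189/9724) = 1408/6615

1408/6615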